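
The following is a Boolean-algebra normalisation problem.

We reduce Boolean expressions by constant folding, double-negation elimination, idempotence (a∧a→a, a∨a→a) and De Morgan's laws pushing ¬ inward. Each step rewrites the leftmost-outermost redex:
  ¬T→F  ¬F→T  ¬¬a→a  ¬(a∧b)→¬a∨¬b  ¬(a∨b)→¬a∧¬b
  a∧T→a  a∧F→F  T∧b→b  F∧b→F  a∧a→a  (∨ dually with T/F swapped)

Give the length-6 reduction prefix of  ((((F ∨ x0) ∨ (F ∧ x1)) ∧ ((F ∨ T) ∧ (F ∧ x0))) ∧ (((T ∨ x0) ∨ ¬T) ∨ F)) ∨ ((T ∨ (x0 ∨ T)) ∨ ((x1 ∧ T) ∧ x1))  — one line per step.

  start: ((((F ∨ x0) ∨ (F ∧ x1)) ∧ ((F ∨ T) ∧ (F ∧ x0))) ∧ (((T ∨ x0) ∨ ¬T) ∨ F)) ∨ ((T ∨ (x0 ∨ T)) ∨ ((x1 ∧ T) ∧ x1))
  [1] (((x0 ∨ (F ∧ x1)) ∧ ((F ∨ T) ∧ (F ∧ x0))) ∧ (((T ∨ x0) ∨ ¬T) ∨ F)) ∨ ((T ∨ (x0 ∨ T)) ∨ ((x1 ∧ T) ∧ x1))
  [2] (((x0 ∨ F) ∧ ((F ∨ T) ∧ (F ∧ x0))) ∧ (((T ∨ x0) ∨ ¬T) ∨ F)) ∨ ((T ∨ (x0 ∨ T)) ∨ ((x1 ∧ T) ∧ x1))
  [3] ((x0 ∧ ((F ∨ T) ∧ (F ∧ x0))) ∧ (((T ∨ x0) ∨ ¬T) ∨ F)) ∨ ((T ∨ (x0 ∨ T)) ∨ ((x1 ∧ T) ∧ x1))
  [4] ((x0 ∧ (T ∧ (F ∧ x0))) ∧ (((T ∨ x0) ∨ ¬T) ∨ F)) ∨ ((T ∨ (x0 ∨ T)) ∨ ((x1 ∧ T) ∧ x1))
  [5] ((x0 ∧ (F ∧ x0)) ∧ (((T ∨ x0) ∨ ¬T) ∨ F)) ∨ ((T ∨ (x0 ∨ T)) ∨ ((x1 ∧ T) ∧ x1))
  [6] ((x0 ∧ F) ∧ (((T ∨ x0) ∨ ¬T) ∨ F)) ∨ ((T ∨ (x0 ∨ T)) ∨ ((x1 ∧ T) ∧ x1))

Answer: after 6 steps: ((x0 ∧ F) ∧ (((T ∨ x0) ∨ ¬T) ∨ F)) ∨ ((T ∨ (x0 ∨ T)) ∨ ((x1 ∧ T) ∧ x1))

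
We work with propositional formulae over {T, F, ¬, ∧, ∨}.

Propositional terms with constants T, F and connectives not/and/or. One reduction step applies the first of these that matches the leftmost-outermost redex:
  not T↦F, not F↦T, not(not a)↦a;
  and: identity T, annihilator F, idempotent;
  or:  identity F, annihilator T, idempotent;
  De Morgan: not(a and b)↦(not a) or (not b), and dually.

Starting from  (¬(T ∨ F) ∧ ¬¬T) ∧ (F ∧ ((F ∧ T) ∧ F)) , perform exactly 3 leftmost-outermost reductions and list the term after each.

  start: (¬(T ∨ F) ∧ ¬¬T) ∧ (F ∧ ((F ∧ T) ∧ F))
  →1  ((¬T ∧ ¬F) ∧ ¬¬T) ∧ (F ∧ ((F ∧ T) ∧ F))
  →2  ((F ∧ ¬F) ∧ ¬¬T) ∧ (F ∧ ((F ∧ T) ∧ F))
  →3  (F ∧ ¬¬T) ∧ (F ∧ ((F ∧ T) ∧ F))

Answer: after 3 steps: (F ∧ ¬¬T) ∧ (F ∧ ((F ∧ T) ∧ F))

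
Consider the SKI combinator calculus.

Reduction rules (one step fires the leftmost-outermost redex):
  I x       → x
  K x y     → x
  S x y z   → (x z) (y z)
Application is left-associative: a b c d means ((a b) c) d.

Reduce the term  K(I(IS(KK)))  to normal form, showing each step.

Answer: normal form = K(S(KK))  (in 2 steps)

Derivation:
  start: K(I(IS(KK)))
  [1] K(IS(KK))
  [2] K(S(KK))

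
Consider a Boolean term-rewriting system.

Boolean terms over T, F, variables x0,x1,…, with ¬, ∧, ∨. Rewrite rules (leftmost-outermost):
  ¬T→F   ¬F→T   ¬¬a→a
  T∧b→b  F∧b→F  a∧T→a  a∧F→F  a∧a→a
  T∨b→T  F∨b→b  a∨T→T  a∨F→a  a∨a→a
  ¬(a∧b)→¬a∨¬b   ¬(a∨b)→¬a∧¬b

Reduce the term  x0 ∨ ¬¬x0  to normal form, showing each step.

  start: x0 ∨ ¬¬x0
  step 1: x0 ∨ x0
  step 2: x0

Answer: normal form = x0  (in 2 steps)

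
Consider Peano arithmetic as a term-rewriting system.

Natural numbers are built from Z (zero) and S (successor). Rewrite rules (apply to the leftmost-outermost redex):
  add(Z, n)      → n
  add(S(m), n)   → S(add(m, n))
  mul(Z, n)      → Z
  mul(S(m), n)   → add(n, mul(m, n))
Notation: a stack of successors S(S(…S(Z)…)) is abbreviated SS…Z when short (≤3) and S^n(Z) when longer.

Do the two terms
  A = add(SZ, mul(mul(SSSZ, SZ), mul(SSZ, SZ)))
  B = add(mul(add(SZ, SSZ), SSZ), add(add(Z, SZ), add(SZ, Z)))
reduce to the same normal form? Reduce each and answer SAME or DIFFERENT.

Answer: DIFFERENT — A ⇓ S^7(Z), B ⇓ S^8(Z)

Reduction:
Term A:
  start: add(SZ, mul(mul(SSSZ, SZ), mul(SSZ, SZ)))
  →1  S(add(Z, mul(mul(SSSZ, SZ), mul(SSZ, SZ))))
  →2  S(mul(mul(SSSZ, SZ), mul(SSZ, SZ)))
  →3  S(mul(add(SZ, mul(SSZ, SZ)), mul(SSZ, SZ)))
  →4  S(mul(S(add(Z, mul(SSZ, SZ))), mul(SSZ, SZ)))
  →5  S(add(mul(SSZ, SZ), mul(add(Z, mul(SSZ, SZ)), mul(SSZ, SZ))))
  →6  S(add(add(SZ, mul(SZ, SZ)), mul(add(Z, mul(SSZ, SZ)), mul(SSZ, SZ))))
  →7  S(add(S(add(Z, mul(SZ, SZ))), mul(add(Z, mul(SSZ, SZ)), mul(SSZ, SZ))))
  →8  S(S(add(add(Z, mul(SZ, SZ)), mul(add(Z, mul(SSZ, SZ)), mul(SSZ, SZ)))))
  →9  S(S(add(mul(SZ, SZ), mul(add(Z, mul(SSZ, SZ)), mul(SSZ, SZ)))))
  →10  S(S(add(add(SZ, mul(Z, SZ)), mul(add(Z, mul(SSZ, SZ)), mul(SSZ, SZ)))))
  →11  S(S(add(S(add(Z, mul(Z, SZ))), mul(add(Z, mul(SSZ, SZ)), mul(SSZ, SZ)))))
  →12  S(S(S(add(add(Z, mul(Z, SZ)), mul(add(Z, mul(SSZ, SZ)), mul(SSZ, SZ))))))
  →13  S(S(S(add(mul(Z, SZ), mul(add(Z, mul(SSZ, SZ)), mul(SSZ, SZ))))))
  →14  S(S(S(add(Z, mul(add(Z, mul(SSZ, SZ)), mul(SSZ, SZ))))))
  →15  S(S(S(mul(add(Z, mul(SSZ, SZ)), mul(SSZ, SZ)))))
  →16  S(S(S(mul(mul(SSZ, SZ), mul(SSZ, SZ)))))
  →17  S(S(S(mul(add(SZ, mul(SZ, SZ)), mul(SSZ, SZ)))))
  →18  S(S(S(mul(S(add(Z, mul(SZ, SZ))), mul(SSZ, SZ)))))
  →19  S(S(S(add(mul(SSZ, SZ), mul(add(Z, mul(SZ, SZ)), mul(SSZ, SZ))))))
  →20  S(S(S(add(add(SZ, mul(SZ, SZ)), mul(add(Z, mul(SZ, SZ)), mul(SSZ, SZ))))))
  →21  S(S(S(add(S(add(Z, mul(SZ, SZ))), mul(add(Z, mul(SZ, SZ)), mul(SSZ, SZ))))))
  →22  S(S(S(S(add(add(Z, mul(SZ, SZ)), mul(add(Z, mul(SZ, SZ)), mul(SSZ, SZ)))))))
  →23  S(S(S(S(add(mul(SZ, SZ), mul(add(Z, mul(SZ, SZ)), mul(SSZ, SZ)))))))
  →24  S(S(S(S(add(add(SZ, mul(Z, SZ)), mul(add(Z, mul(SZ, SZ)), mul(SSZ, SZ)))))))
  →25  S(S(S(S(add(S(add(Z, mul(Z, SZ))), mul(add(Z, mul(SZ, SZ)), mul(SSZ, SZ)))))))
  →26  S(S(S(S(S(add(add(Z, mul(Z, SZ)), mul(add(Z, mul(SZ, SZ)), mul(SSZ, SZ))))))))
  →27  S(S(S(S(S(add(mul(Z, SZ), mul(add(Z, mul(SZ, SZ)), mul(SSZ, SZ))))))))
  →28  S(S(S(S(S(add(Z, mul(add(Z, mul(SZ, SZ)), mul(SSZ, SZ))))))))
  →29  S(S(S(S(S(mul(add(Z, mul(SZ, SZ)), mul(SSZ, SZ)))))))
  →30  S(S(S(S(S(mul(mul(SZ, SZ), mul(SSZ, SZ)))))))
  →31  S(S(S(S(S(mul(add(SZ, mul(Z, SZ)), mul(SSZ, SZ)))))))
  →32  S(S(S(S(S(mul(S(add(Z, mul(Z, SZ))), mul(SSZ, SZ)))))))
  →33  S(S(S(S(S(add(mul(SSZ, SZ), mul(add(Z, mul(Z, SZ)), mul(SSZ, SZ))))))))
  →34  S(S(S(S(S(add(add(SZ, mul(SZ, SZ)), mul(add(Z, mul(Z, SZ)), mul(SSZ, SZ))))))))
  →35  S(S(S(S(S(add(S(add(Z, mul(SZ, SZ))), mul(add(Z, mul(Z, SZ)), mul(SSZ, SZ))))))))
  →36  S(S(S(S(S(S(add(add(Z, mul(SZ, SZ)), mul(add(Z, mul(Z, SZ)), mul(SSZ, SZ)))))))))
  →37  S(S(S(S(S(S(add(mul(SZ, SZ), mul(add(Z, mul(Z, SZ)), mul(SSZ, SZ)))))))))
  →38  S(S(S(S(S(S(add(add(SZ, mul(Z, SZ)), mul(add(Z, mul(Z, SZ)), mul(SSZ, SZ)))))))))
  →39  S(S(S(S(S(S(add(S(add(Z, mul(Z, SZ))), mul(add(Z, mul(Z, SZ)), mul(SSZ, SZ)))))))))
  →40  S(S(S(S(S(S(S(add(add(Z, mul(Z, SZ)), mul(add(Z, mul(Z, SZ)), mul(SSZ, SZ))))))))))
  →41  S(S(S(S(S(S(S(add(mul(Z, SZ), mul(add(Z, mul(Z, SZ)), mul(SSZ, SZ))))))))))
  →42  S(S(S(S(S(S(S(add(Z, mul(add(Z, mul(Z, SZ)), mul(SSZ, SZ))))))))))
  →43  S(S(S(S(S(S(S(mul(add(Z, mul(Z, SZ)), mul(SSZ, SZ)))))))))
  →44  S(S(S(S(S(S(S(mul(mul(Z, SZ), mul(SSZ, SZ)))))))))
  →45  S(S(S(S(S(S(S(mul(Z, mul(SSZ, SZ)))))))))
  →46  S^7(Z)

Term B:
  start: add(mul(add(SZ, SSZ), SSZ), add(add(Z, SZ), add(SZ, Z)))
  →1  add(mul(S(add(Z, SSZ)), SSZ), add(add(Z, SZ), add(SZ, Z)))
  →2  add(add(SSZ, mul(add(Z, SSZ), SSZ)), add(add(Z, SZ), add(SZ, Z)))
  →3  add(S(add(SZ, mul(add(Z, SSZ), SSZ))), add(add(Z, SZ), add(SZ, Z)))
  →4  S(add(add(SZ, mul(add(Z, SSZ), SSZ)), add(add(Z, SZ), add(SZ, Z))))
  →5  S(add(S(add(Z, mul(add(Z, SSZ), SSZ))), add(add(Z, SZ), add(SZ, Z))))
  →6  S(S(add(add(Z, mul(add(Z, SSZ), SSZ)), add(add(Z, SZ), add(SZ, Z)))))
  →7  S(S(add(mul(add(Z, SSZ), SSZ), add(add(Z, SZ), add(SZ, Z)))))
  →8  S(S(add(mul(SSZ, SSZ), add(add(Z, SZ), add(SZ, Z)))))
  →9  S(S(add(add(SSZ, mul(SZ, SSZ)), add(add(Z, SZ), add(SZ, Z)))))
  →10  S(S(add(S(add(SZ, mul(SZ, SSZ))), add(add(Z, SZ), add(SZ, Z)))))
  →11  S(S(S(add(add(SZ, mul(SZ, SSZ)), add(add(Z, SZ), add(SZ, Z))))))
  →12  S(S(S(add(S(add(Z, mul(SZ, SSZ))), add(add(Z, SZ), add(SZ, Z))))))
  →13  S(S(S(S(add(add(Z, mul(SZ, SSZ)), add(add(Z, SZ), add(SZ, Z)))))))
  →14  S(S(S(S(add(mul(SZ, SSZ), add(add(Z, SZ), add(SZ, Z)))))))
  →15  S(S(S(S(add(add(SSZ, mul(Z, SSZ)), add(add(Z, SZ), add(SZ, Z)))))))
  →16  S(S(S(S(add(S(add(SZ, mul(Z, SSZ))), add(add(Z, SZ), add(SZ, Z)))))))
  →17  S(S(S(S(S(add(add(SZ, mul(Z, SSZ)), add(add(Z, SZ), add(SZ, Z))))))))
  →18  S(S(S(S(S(add(S(add(Z, mul(Z, SSZ))), add(add(Z, SZ), add(SZ, Z))))))))
  →19  S(S(S(S(S(S(add(add(Z, mul(Z, SSZ)), add(add(Z, SZ), add(SZ, Z)))))))))
  →20  S(S(S(S(S(S(add(mul(Z, SSZ), add(add(Z, SZ), add(SZ, Z)))))))))
  →21  S(S(S(S(S(S(add(Z, add(add(Z, SZ), add(SZ, Z)))))))))
  →22  S(S(S(S(S(S(add(add(Z, SZ), add(SZ, Z))))))))
  →23  S(S(S(S(S(S(add(SZ, add(SZ, Z))))))))
  →24  S(S(S(S(S(S(S(add(Z, add(SZ, Z)))))))))
  →25  S(S(S(S(S(S(S(add(SZ, Z))))))))
  →26  S(S(S(S(S(S(S(S(add(Z, Z)))))))))
  →27  S^8(Z)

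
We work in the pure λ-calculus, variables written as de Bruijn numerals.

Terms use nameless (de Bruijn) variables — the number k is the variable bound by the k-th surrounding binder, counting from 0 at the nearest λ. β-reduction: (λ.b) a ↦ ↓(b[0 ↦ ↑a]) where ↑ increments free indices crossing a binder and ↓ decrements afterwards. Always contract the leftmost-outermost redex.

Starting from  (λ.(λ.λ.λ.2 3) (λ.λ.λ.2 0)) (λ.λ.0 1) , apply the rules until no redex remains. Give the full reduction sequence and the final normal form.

Answer: normal form = λ.λ.λ.λ.λ.0 1  (in 4 steps)

Working:
  start: (λ.(λ.λ.λ.2 3) (λ.λ.λ.2 0)) (λ.λ.0 1)
  [1] (λ.λ.λ.2 (λ.λ.0 1)) (λ.λ.λ.2 0)
  [2] λ.λ.(λ.λ.λ.2 0) (λ.λ.0 1)
  [3] λ.λ.λ.λ.(λ.λ.0 1) 0
  [4] λ.λ.λ.λ.λ.0 1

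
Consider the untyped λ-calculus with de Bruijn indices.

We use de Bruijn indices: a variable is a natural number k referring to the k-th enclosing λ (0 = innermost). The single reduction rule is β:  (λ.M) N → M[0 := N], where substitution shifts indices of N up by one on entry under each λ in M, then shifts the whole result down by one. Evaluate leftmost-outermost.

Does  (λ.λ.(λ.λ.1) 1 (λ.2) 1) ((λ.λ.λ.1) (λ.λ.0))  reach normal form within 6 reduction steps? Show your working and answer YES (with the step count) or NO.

  start: (λ.λ.(λ.λ.1) 1 (λ.2) 1) ((λ.λ.λ.1) (λ.λ.0))
  [1] λ.(λ.λ.1) ((λ.λ.λ.1) (λ.λ.0)) (λ.(λ.λ.λ.1) (λ.λ.0)) ((λ.λ.λ.1) (λ.λ.0))
  [2] λ.(λ.(λ.λ.λ.1) (λ.λ.0)) (λ.(λ.λ.λ.1) (λ.λ.0)) ((λ.λ.λ.1) (λ.λ.0))
  [3] λ.(λ.λ.λ.1) (λ.λ.0) ((λ.λ.λ.1) (λ.λ.0))
  [4] λ.(λ.λ.1) ((λ.λ.λ.1) (λ.λ.0))
  [5] λ.λ.(λ.λ.λ.1) (λ.λ.0)
  [6] λ.λ.λ.λ.1

Answer: YES — reaches normal form λ.λ.λ.λ.1 in 6 ≤ 6 steps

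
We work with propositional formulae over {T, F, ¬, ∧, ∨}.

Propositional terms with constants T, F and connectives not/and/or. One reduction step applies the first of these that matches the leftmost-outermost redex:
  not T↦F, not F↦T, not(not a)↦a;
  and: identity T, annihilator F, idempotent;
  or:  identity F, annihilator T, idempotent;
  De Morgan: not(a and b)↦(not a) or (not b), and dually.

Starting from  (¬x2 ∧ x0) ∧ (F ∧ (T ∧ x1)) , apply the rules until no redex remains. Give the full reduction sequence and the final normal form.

Answer: normal form = F  (in 2 steps)

Derivation:
  start: (¬x2 ∧ x0) ∧ (F ∧ (T ∧ x1))
  →1  (¬x2 ∧ x0) ∧ F
  →2  F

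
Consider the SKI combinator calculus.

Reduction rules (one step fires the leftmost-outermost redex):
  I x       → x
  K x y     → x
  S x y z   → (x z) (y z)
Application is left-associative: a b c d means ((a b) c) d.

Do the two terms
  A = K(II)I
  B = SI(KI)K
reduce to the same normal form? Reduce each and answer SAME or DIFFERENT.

Term A:
  start: K(II)I
  step 1: II
  step 2: I

Term B:
  start: SI(KI)K
  step 1: IK(KIK)
  step 2: K(KIK)
  step 3: KI

Answer: DIFFERENT — A ⇓ I, B ⇓ KI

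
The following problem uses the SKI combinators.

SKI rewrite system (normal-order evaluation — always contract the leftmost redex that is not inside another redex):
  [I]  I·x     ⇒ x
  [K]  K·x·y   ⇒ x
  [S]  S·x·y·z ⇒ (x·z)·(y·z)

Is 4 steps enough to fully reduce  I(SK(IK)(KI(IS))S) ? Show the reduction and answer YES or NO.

Answer: NO — after 4 steps the term is IS, not yet normal

Derivation:
  start: I(SK(IK)(KI(IS))S)
  [1] SK(IK)(KI(IS))S
  [2] K(KI(IS))(IK(KI(IS)))S
  [3] KI(IS)S
  [4] IS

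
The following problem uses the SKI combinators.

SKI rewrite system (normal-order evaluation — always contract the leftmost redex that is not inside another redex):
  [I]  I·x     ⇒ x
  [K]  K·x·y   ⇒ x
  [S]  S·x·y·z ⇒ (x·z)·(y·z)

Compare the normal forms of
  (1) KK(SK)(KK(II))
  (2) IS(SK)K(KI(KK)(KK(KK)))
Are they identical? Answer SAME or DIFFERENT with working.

Term A:
  start: KK(SK)(KK(II))
  step 1: K(KK(II))
  step 2: KK

Term B:
  start: IS(SK)K(KI(KK)(KK(KK)))
  step 1: S(SK)K(KI(KK)(KK(KK)))
  step 2: SK(KI(KK)(KK(KK)))(K(KI(KK)(KK(KK))))
  step 3: K(K(KI(KK)(KK(KK))))(KI(KK)(KK(KK))(K(KI(KK)(KK(KK)))))
  step 4: K(KI(KK)(KK(KK)))
  step 5: K(I(KK(KK)))
  step 6: K(KK(KK))
  step 7: KK

Answer: SAME — A ⇓ KK, B ⇓ KK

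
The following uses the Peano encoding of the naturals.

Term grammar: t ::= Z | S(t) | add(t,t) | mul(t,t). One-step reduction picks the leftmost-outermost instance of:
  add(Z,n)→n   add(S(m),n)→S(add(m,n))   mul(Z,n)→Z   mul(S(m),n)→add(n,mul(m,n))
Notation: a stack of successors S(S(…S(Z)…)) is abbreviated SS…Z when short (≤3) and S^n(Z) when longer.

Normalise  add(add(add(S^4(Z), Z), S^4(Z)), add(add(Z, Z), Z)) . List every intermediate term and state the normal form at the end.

  start: add(add(add(S^4(Z), Z), S^4(Z)), add(add(Z, Z), Z))
  step 1: add(add(S(add(SSSZ, Z)), S^4(Z)), add(add(Z, Z), Z))
  step 2: add(S(add(add(SSSZ, Z), S^4(Z))), add(add(Z, Z), Z))
  step 3: S(add(add(add(SSSZ, Z), S^4(Z)), add(add(Z, Z), Z)))
  step 4: S(add(add(S(add(SSZ, Z)), S^4(Z)), add(add(Z, Z), Z)))
  step 5: S(add(S(add(add(SSZ, Z), S^4(Z))), add(add(Z, Z), Z)))
  step 6: S(S(add(add(add(SSZ, Z), S^4(Z)), add(add(Z, Z), Z))))
  step 7: S(S(add(add(S(add(SZ, Z)), S^4(Z)), add(add(Z, Z), Z))))
  step 8: S(S(add(S(add(add(SZ, Z), S^4(Z))), add(add(Z, Z), Z))))
  step 9: S(S(S(add(add(add(SZ, Z), S^4(Z)), add(add(Z, Z), Z)))))
  step 10: S(S(S(add(add(S(add(Z, Z)), S^4(Z)), add(add(Z, Z), Z)))))
  step 11: S(S(S(add(S(add(add(Z, Z), S^4(Z))), add(add(Z, Z), Z)))))
  step 12: S(S(S(S(add(add(add(Z, Z), S^4(Z)), add(add(Z, Z), Z))))))
  step 13: S(S(S(S(add(add(Z, S^4(Z)), add(add(Z, Z), Z))))))
  step 14: S(S(S(S(add(S^4(Z), add(add(Z, Z), Z))))))
  step 15: S(S(S(S(S(add(SSSZ, add(add(Z, Z), Z)))))))
  step 16: S(S(S(S(S(S(add(SSZ, add(add(Z, Z), Z))))))))
  step 17: S(S(S(S(S(S(S(add(SZ, add(add(Z, Z), Z)))))))))
  step 18: S(S(S(S(S(S(S(S(add(Z, add(add(Z, Z), Z))))))))))
  step 19: S(S(S(S(S(S(S(S(add(add(Z, Z), Z)))))))))
  step 20: S(S(S(S(S(S(S(S(add(Z, Z)))))))))
  step 21: S^8(Z)

Answer: normal form = S^8(Z)  (in 21 steps)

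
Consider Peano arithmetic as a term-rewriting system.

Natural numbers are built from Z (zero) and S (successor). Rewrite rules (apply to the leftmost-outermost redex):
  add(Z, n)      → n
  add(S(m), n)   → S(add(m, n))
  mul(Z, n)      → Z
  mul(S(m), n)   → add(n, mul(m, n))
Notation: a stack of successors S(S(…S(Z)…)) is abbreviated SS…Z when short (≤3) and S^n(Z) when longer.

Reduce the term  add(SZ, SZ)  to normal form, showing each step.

  start: add(SZ, SZ)
  [1] S(add(Z, SZ))
  [2] SSZ

Answer: normal form = SSZ  (in 2 steps)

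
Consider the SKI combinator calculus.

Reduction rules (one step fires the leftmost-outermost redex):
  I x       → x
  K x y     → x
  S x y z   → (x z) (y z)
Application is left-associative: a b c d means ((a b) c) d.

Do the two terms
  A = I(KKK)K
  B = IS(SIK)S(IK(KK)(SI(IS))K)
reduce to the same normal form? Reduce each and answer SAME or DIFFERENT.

Answer: SAME — A ⇓ KK, B ⇓ KK

Derivation:
Term A:
  start: I(KKK)K
  →1  KKKK
  →2  KK

Term B:
  start: IS(SIK)S(IK(KK)(SI(IS))K)
  →1  S(SIK)S(IK(KK)(SI(IS))K)
  →2  SIK(IK(KK)(SI(IS))K)(S(IK(KK)(SI(IS))K))
  →3  I(IK(KK)(SI(IS))K)(K(IK(KK)(SI(IS))K))(S(IK(KK)(SI(IS))K))
  →4  IK(KK)(SI(IS))K(K(IK(KK)(SI(IS))K))(S(IK(KK)(SI(IS))K))
  →5  K(KK)(SI(IS))K(K(IK(KK)(SI(IS))K))(S(IK(KK)(SI(IS))K))
  →6  KKK(K(IK(KK)(SI(IS))K))(S(IK(KK)(SI(IS))K))
  →7  K(K(IK(KK)(SI(IS))K))(S(IK(KK)(SI(IS))K))
  →8  K(IK(KK)(SI(IS))K)
  →9  K(K(KK)(SI(IS))K)
  →10  K(KKK)
  →11  KK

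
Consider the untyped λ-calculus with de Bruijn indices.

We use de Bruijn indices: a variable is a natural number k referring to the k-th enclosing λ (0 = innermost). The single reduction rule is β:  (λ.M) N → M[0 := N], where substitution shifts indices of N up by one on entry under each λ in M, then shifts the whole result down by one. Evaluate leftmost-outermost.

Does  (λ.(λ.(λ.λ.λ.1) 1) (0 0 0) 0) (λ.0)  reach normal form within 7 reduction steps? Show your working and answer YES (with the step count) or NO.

Answer: YES — reaches normal form λ.λ.0 in 4 ≤ 7 steps

Reduction:
  start: (λ.(λ.(λ.λ.λ.1) 1) (0 0 0) 0) (λ.0)
  →1  (λ.(λ.λ.λ.1) (λ.0)) ((λ.0) (λ.0) (λ.0)) (λ.0)
  →2  (λ.λ.λ.1) (λ.0) (λ.0)
  →3  (λ.λ.1) (λ.0)
  →4  λ.λ.0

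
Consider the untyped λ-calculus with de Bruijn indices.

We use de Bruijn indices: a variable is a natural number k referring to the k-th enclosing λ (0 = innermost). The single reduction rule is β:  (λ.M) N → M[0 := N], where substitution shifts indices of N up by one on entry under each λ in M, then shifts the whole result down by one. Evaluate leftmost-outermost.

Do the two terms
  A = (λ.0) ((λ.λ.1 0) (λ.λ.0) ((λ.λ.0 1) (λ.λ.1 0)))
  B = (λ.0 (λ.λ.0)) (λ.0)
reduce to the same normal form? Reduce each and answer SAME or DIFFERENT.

Term A:
  start: (λ.0) ((λ.λ.1 0) (λ.λ.0) ((λ.λ.0 1) (λ.λ.1 0)))
  step 1: (λ.λ.1 0) (λ.λ.0) ((λ.λ.0 1) (λ.λ.1 0))
  step 2: (λ.(λ.λ.0) 0) ((λ.λ.0 1) (λ.λ.1 0))
  step 3: (λ.λ.0) ((λ.λ.0 1) (λ.λ.1 0))
  step 4: λ.0

Term B:
  start: (λ.0 (λ.λ.0)) (λ.0)
  step 1: (λ.0) (λ.λ.0)
  step 2: λ.λ.0

Answer: DIFFERENT — A ⇓ λ.0, B ⇓ λ.λ.0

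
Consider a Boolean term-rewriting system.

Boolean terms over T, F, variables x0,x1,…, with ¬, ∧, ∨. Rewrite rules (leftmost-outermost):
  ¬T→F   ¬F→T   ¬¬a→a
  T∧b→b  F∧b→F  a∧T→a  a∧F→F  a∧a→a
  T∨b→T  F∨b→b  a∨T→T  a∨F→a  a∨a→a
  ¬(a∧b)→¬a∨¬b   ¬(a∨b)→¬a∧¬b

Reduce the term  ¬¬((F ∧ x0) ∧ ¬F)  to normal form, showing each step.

  start: ¬¬((F ∧ x0) ∧ ¬F)
  step 1: (F ∧ x0) ∧ ¬F
  step 2: F ∧ ¬F
  step 3: F

Answer: normal form = F  (in 3 steps)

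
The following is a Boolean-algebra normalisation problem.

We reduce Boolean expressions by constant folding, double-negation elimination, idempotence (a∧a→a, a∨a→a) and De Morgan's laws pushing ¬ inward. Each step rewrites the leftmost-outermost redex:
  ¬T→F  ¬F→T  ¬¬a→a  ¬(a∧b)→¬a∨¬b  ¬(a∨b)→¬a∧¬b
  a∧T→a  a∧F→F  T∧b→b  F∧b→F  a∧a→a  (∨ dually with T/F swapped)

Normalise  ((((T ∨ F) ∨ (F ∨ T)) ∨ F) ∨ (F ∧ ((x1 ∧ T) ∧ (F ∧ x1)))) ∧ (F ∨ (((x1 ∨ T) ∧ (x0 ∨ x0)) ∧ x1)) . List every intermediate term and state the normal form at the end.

Answer: normal form = x0 ∧ x1  (in 9 steps)

Derivation:
  start: ((((T ∨ F) ∨ (F ∨ T)) ∨ F) ∨ (F ∧ ((x1 ∧ T) ∧ (F ∧ x1)))) ∧ (F ∨ (((x1 ∨ T) ∧ (x0 ∨ x0)) ∧ x1))
  step 1: (((T ∨ F) ∨ (F ∨ T)) ∨ (F ∧ ((x1 ∧ T) ∧ (F ∧ x1)))) ∧ (F ∨ (((x1 ∨ T) ∧ (x0 ∨ x0)) ∧ x1))
  step 2: ((T ∨ (F ∨ T)) ∨ (F ∧ ((x1 ∧ T) ∧ (F ∧ x1)))) ∧ (F ∨ (((x1 ∨ T) ∧ (x0 ∨ x0)) ∧ x1))
  step 3: (T ∨ (F ∧ ((x1 ∧ T) ∧ (F ∧ x1)))) ∧ (F ∨ (((x1 ∨ T) ∧ (x0 ∨ x0)) ∧ x1))
  step 4: T ∧ (F ∨ (((x1 ∨ T) ∧ (x0 ∨ x0)) ∧ x1))
  step 5: F ∨ (((x1 ∨ T) ∧ (x0 ∨ x0)) ∧ x1)
  step 6: ((x1 ∨ T) ∧ (x0 ∨ x0)) ∧ x1
  step 7: (T ∧ (x0 ∨ x0)) ∧ x1
  step 8: (x0 ∨ x0) ∧ x1
  step 9: x0 ∧ x1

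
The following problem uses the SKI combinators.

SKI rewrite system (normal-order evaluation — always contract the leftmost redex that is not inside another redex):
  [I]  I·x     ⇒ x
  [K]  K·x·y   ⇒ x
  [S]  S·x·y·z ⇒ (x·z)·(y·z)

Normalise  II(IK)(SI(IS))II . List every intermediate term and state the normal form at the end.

Answer: normal form = SI  (in 8 steps)

Reduction:
  start: II(IK)(SI(IS))II
  [1] I(IK)(SI(IS))II
  [2] IK(SI(IS))II
  [3] K(SI(IS))II
  [4] SI(IS)I
  [5] II(ISI)
  [6] I(ISI)
  [7] ISI
  [8] SI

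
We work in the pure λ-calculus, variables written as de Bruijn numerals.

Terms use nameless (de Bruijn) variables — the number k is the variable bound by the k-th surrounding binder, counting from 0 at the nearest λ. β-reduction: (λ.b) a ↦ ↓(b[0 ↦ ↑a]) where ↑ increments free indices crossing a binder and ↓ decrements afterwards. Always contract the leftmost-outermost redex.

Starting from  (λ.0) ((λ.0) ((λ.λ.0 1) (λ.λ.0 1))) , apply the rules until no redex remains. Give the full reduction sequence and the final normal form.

  start: (λ.0) ((λ.0) ((λ.λ.0 1) (λ.λ.0 1)))
  [1] (λ.0) ((λ.λ.0 1) (λ.λ.0 1))
  [2] (λ.λ.0 1) (λ.λ.0 1)
  [3] λ.0 (λ.λ.0 1)

Answer: normal form = λ.0 (λ.λ.0 1)  (in 3 steps)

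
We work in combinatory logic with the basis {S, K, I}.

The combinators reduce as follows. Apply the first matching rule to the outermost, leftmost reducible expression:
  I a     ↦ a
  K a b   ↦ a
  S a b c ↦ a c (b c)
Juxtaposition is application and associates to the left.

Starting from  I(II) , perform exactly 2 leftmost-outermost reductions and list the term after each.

Answer: after 2 steps: I

Reduction:
  start: I(II)
  [1] II
  [2] I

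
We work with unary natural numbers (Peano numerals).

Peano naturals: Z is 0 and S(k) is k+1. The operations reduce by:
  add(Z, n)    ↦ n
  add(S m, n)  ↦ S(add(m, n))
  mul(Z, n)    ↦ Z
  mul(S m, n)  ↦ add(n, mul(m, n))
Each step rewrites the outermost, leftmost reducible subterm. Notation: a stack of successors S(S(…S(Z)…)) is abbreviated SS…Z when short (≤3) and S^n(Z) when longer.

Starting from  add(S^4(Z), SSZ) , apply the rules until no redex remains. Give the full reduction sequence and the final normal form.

Answer: normal form = S^6(Z)  (in 5 steps)

Reduction:
  start: add(S^4(Z), SSZ)
  [1] S(add(SSSZ, SSZ))
  [2] S(S(add(SSZ, SSZ)))
  [3] S(S(S(add(SZ, SSZ))))
  [4] S(S(S(S(add(Z, SSZ)))))
  [5] S^6(Z)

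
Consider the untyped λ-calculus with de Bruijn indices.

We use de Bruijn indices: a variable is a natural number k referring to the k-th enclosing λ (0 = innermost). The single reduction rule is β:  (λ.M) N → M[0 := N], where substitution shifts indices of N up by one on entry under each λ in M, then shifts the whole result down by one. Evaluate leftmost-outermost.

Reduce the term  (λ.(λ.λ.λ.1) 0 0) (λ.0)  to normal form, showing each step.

Answer: normal form = λ.λ.0  (in 3 steps)

Reduction:
  start: (λ.(λ.λ.λ.1) 0 0) (λ.0)
  [1] (λ.λ.λ.1) (λ.0) (λ.0)
  [2] (λ.λ.1) (λ.0)
  [3] λ.λ.0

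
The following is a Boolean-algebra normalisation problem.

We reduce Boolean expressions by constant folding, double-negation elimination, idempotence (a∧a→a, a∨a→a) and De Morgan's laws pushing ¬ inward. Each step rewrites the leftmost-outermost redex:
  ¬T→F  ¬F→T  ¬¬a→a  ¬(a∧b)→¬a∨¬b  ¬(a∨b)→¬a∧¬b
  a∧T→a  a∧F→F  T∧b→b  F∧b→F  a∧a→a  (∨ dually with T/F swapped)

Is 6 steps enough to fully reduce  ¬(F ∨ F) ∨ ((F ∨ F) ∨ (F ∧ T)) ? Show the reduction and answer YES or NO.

Answer: YES — reaches normal form T in 4 ≤ 6 steps

Derivation:
  start: ¬(F ∨ F) ∨ ((F ∨ F) ∨ (F ∧ T))
  [1] (¬F ∧ ¬F) ∨ ((F ∨ F) ∨ (F ∧ T))
  [2] ¬F ∨ ((F ∨ F) ∨ (F ∧ T))
  [3] T ∨ ((F ∨ F) ∨ (F ∧ T))
  [4] T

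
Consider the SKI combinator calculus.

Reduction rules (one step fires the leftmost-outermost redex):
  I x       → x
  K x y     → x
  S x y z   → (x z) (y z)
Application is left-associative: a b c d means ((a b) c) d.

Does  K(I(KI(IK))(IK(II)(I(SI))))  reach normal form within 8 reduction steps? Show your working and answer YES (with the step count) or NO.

Answer: YES — reaches normal form KI in 6 ≤ 8 steps

Working:
  start: K(I(KI(IK))(IK(II)(I(SI))))
  step 1: K(KI(IK)(IK(II)(I(SI))))
  step 2: K(I(IK(II)(I(SI))))
  step 3: K(IK(II)(I(SI)))
  step 4: K(K(II)(I(SI)))
  step 5: K(II)
  step 6: KI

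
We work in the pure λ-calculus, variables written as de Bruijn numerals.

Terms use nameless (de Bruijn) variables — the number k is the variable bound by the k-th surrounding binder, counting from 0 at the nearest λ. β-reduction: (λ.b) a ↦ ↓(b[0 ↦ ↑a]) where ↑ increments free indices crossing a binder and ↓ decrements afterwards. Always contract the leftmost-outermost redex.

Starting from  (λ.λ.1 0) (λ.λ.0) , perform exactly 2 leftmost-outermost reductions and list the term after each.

  start: (λ.λ.1 0) (λ.λ.0)
  →1  λ.(λ.λ.0) 0
  →2  λ.λ.0

Answer: after 2 steps: λ.λ.0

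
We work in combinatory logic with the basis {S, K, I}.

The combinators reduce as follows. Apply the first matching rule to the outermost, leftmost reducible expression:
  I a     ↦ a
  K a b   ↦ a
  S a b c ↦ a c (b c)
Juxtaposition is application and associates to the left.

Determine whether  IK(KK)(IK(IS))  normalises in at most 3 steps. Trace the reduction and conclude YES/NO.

Answer: YES — reaches normal form KK in 2 ≤ 3 steps

Working:
  start: IK(KK)(IK(IS))
  step 1: K(KK)(IK(IS))
  step 2: KK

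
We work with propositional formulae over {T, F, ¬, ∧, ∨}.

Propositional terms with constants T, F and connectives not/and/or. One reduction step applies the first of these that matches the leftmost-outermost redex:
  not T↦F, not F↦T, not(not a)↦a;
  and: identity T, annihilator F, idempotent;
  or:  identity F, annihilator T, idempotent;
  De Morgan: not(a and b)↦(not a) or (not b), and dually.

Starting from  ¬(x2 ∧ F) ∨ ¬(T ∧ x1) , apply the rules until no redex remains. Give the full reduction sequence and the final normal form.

Answer: normal form = T  (in 4 steps)

Derivation:
  start: ¬(x2 ∧ F) ∨ ¬(T ∧ x1)
  →1  (¬x2 ∨ ¬F) ∨ ¬(T ∧ x1)
  →2  (¬x2 ∨ T) ∨ ¬(T ∧ x1)
  →3  T ∨ ¬(T ∧ x1)
  →4  T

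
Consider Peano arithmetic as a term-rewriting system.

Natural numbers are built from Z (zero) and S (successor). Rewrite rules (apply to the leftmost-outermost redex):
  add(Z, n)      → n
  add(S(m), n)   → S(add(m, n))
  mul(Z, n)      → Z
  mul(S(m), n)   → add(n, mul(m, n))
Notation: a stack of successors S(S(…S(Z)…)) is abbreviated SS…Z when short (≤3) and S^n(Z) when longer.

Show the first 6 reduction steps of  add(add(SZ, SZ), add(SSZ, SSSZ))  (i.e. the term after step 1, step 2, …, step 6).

Answer: after 6 steps: S(S(S(add(SZ, SSSZ))))

Derivation:
  start: add(add(SZ, SZ), add(SSZ, SSSZ))
  →1  add(S(add(Z, SZ)), add(SSZ, SSSZ))
  →2  S(add(add(Z, SZ), add(SSZ, SSSZ)))
  →3  S(add(SZ, add(SSZ, SSSZ)))
  →4  S(S(add(Z, add(SSZ, SSSZ))))
  →5  S(S(add(SSZ, SSSZ)))
  →6  S(S(S(add(SZ, SSSZ))))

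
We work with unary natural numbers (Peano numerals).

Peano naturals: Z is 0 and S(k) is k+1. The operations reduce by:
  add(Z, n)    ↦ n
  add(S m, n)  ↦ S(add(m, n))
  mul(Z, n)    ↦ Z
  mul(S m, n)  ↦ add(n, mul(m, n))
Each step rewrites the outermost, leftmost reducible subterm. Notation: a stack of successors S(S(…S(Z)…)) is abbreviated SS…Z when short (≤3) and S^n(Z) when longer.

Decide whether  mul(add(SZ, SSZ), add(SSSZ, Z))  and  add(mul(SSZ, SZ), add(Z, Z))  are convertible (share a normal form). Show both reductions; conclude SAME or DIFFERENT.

Answer: DIFFERENT — A ⇓ S^9(Z), B ⇓ SSZ

Working:
Term A:
  start: mul(add(SZ, SSZ), add(SSSZ, Z))
  →1  mul(S(add(Z, SSZ)), add(SSSZ, Z))
  →2  add(add(SSSZ, Z), mul(add(Z, SSZ), add(SSSZ, Z)))
  →3  add(S(add(SSZ, Z)), mul(add(Z, SSZ), add(SSSZ, Z)))
  →4  S(add(add(SSZ, Z), mul(add(Z, SSZ), add(SSSZ, Z))))
  →5  S(add(S(add(SZ, Z)), mul(add(Z, SSZ), add(SSSZ, Z))))
  →6  S(S(add(add(SZ, Z), mul(add(Z, SSZ), add(SSSZ, Z)))))
  →7  S(S(add(S(add(Z, Z)), mul(add(Z, SSZ), add(SSSZ, Z)))))
  →8  S(S(S(add(add(Z, Z), mul(add(Z, SSZ), add(SSSZ, Z))))))
  →9  S(S(S(add(Z, mul(add(Z, SSZ), add(SSSZ, Z))))))
  →10  S(S(S(mul(add(Z, SSZ), add(SSSZ, Z)))))
  →11  S(S(S(mul(SSZ, add(SSSZ, Z)))))
  →12  S(S(S(add(add(SSSZ, Z), mul(SZ, add(SSSZ, Z))))))
  →13  S(S(S(add(S(add(SSZ, Z)), mul(SZ, add(SSSZ, Z))))))
  →14  S(S(S(S(add(add(SSZ, Z), mul(SZ, add(SSSZ, Z)))))))
  →15  S(S(S(S(add(S(add(SZ, Z)), mul(SZ, add(SSSZ, Z)))))))
  →16  S(S(S(S(S(add(add(SZ, Z), mul(SZ, add(SSSZ, Z))))))))
  →17  S(S(S(S(S(add(S(add(Z, Z)), mul(SZ, add(SSSZ, Z))))))))
  →18  S(S(S(S(S(S(add(add(Z, Z), mul(SZ, add(SSSZ, Z)))))))))
  →19  S(S(S(S(S(S(add(Z, mul(SZ, add(SSSZ, Z)))))))))
  →20  S(S(S(S(S(S(mul(SZ, add(SSSZ, Z))))))))
  →21  S(S(S(S(S(S(add(add(SSSZ, Z), mul(Z, add(SSSZ, Z)))))))))
  →22  S(S(S(S(S(S(add(S(add(SSZ, Z)), mul(Z, add(SSSZ, Z)))))))))
  →23  S(S(S(S(S(S(S(add(add(SSZ, Z), mul(Z, add(SSSZ, Z))))))))))
  →24  S(S(S(S(S(S(S(add(S(add(SZ, Z)), mul(Z, add(SSSZ, Z))))))))))
  →25  S(S(S(S(S(S(S(S(add(add(SZ, Z), mul(Z, add(SSSZ, Z)))))))))))
  →26  S(S(S(S(S(S(S(S(add(S(add(Z, Z)), mul(Z, add(SSSZ, Z)))))))))))
  →27  S(S(S(S(S(S(S(S(S(add(add(Z, Z), mul(Z, add(SSSZ, Z))))))))))))
  →28  S(S(S(S(S(S(S(S(S(add(Z, mul(Z, add(SSSZ, Z))))))))))))
  →29  S(S(S(S(S(S(S(S(S(mul(Z, add(SSSZ, Z)))))))))))
  →30  S^9(Z)

Term B:
  start: add(mul(SSZ, SZ), add(Z, Z))
  →1  add(add(SZ, mul(SZ, SZ)), add(Z, Z))
  →2  add(S(add(Z, mul(SZ, SZ))), add(Z, Z))
  →3  S(add(add(Z, mul(SZ, SZ)), add(Z, Z)))
  →4  S(add(mul(SZ, SZ), add(Z, Z)))
  →5  S(add(add(SZ, mul(Z, SZ)), add(Z, Z)))
  →6  S(add(S(add(Z, mul(Z, SZ))), add(Z, Z)))
  →7  S(S(add(add(Z, mul(Z, SZ)), add(Z, Z))))
  →8  S(S(add(mul(Z, SZ), add(Z, Z))))
  →9  S(S(add(Z, add(Z, Z))))
  →10  S(S(add(Z, Z)))
  →11  SSZ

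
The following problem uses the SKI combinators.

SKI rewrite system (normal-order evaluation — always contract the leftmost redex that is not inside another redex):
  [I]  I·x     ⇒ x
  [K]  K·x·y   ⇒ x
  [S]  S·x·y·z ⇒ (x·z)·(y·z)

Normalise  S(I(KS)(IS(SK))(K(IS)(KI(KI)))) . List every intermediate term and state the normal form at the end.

Answer: normal form = S(SS)  (in 4 steps)

Derivation:
  start: S(I(KS)(IS(SK))(K(IS)(KI(KI))))
  [1] S(KS(IS(SK))(K(IS)(KI(KI))))
  [2] S(S(K(IS)(KI(KI))))
  [3] S(S(IS))
  [4] S(SS)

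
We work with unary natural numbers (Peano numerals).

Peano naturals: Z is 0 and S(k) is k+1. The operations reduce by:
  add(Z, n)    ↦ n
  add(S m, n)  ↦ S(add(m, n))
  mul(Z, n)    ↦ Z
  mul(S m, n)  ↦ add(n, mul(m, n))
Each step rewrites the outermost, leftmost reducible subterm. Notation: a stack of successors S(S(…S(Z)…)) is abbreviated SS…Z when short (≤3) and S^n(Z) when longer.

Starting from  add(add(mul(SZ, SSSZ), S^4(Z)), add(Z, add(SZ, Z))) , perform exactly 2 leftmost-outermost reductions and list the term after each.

  start: add(add(mul(SZ, SSSZ), S^4(Z)), add(Z, add(SZ, Z)))
  step 1: add(add(add(SSSZ, mul(Z, SSSZ)), S^4(Z)), add(Z, add(SZ, Z)))
  step 2: add(add(S(add(SSZ, mul(Z, SSSZ))), S^4(Z)), add(Z, add(SZ, Z)))

Answer: after 2 steps: add(add(S(add(SSZ, mul(Z, SSSZ))), S^4(Z)), add(Z, add(SZ, Z)))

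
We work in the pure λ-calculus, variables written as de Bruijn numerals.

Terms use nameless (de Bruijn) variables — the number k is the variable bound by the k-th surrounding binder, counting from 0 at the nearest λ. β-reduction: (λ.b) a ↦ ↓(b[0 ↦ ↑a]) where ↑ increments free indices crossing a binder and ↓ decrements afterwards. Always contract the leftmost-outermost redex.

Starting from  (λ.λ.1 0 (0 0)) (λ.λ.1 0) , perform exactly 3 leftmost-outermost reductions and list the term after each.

Answer: after 3 steps: λ.0 (0 0)

Derivation:
  start: (λ.λ.1 0 (0 0)) (λ.λ.1 0)
  [1] λ.(λ.λ.1 0) 0 (0 0)
  [2] λ.(λ.1 0) (0 0)
  [3] λ.0 (0 0)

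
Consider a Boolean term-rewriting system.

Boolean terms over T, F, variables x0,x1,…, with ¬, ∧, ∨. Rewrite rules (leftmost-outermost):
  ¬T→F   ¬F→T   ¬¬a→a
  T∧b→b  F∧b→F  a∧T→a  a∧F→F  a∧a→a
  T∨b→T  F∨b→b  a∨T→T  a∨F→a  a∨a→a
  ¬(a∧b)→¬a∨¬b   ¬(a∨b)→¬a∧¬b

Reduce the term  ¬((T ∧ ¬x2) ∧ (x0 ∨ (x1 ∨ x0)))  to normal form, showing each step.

Answer: normal form = x2 ∨ (¬x0 ∧ (¬x1 ∧ ¬x0))  (in 7 steps)

Reduction:
  start: ¬((T ∧ ¬x2) ∧ (x0 ∨ (x1 ∨ x0)))
  [1] ¬(T ∧ ¬x2) ∨ ¬(x0 ∨ (x1 ∨ x0))
  [2] (¬T ∨ ¬¬x2) ∨ ¬(x0 ∨ (x1 ∨ x0))
  [3] (F ∨ ¬¬x2) ∨ ¬(x0 ∨ (x1 ∨ x0))
  [4] ¬¬x2 ∨ ¬(x0 ∨ (x1 ∨ x0))
  [5] x2 ∨ ¬(x0 ∨ (x1 ∨ x0))
  [6] x2 ∨ (¬x0 ∧ ¬(x1 ∨ x0))
  [7] x2 ∨ (¬x0 ∧ (¬x1 ∧ ¬x0))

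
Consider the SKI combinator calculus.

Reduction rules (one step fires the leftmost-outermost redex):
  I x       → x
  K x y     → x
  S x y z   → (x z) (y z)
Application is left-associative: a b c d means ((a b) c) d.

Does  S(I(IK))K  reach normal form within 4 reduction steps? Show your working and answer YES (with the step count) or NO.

  start: S(I(IK))K
  step 1: S(IK)K
  step 2: SKK

Answer: YES — reaches normal form SKK in 2 ≤ 4 steps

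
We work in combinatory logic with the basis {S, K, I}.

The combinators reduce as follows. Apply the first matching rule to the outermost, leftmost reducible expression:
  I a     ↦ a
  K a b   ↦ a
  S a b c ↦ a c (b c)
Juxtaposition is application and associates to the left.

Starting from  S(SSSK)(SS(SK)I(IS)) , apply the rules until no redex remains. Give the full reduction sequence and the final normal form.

  start: S(SSSK)(SS(SK)I(IS))
  [1] S(SK(SK))(SS(SK)I(IS))
  [2] S(SK(SK))(SI(SKI)(IS))
  [3] S(SK(SK))(I(IS)(SKI(IS)))
  [4] S(SK(SK))(IS(SKI(IS)))
  [5] S(SK(SK))(S(SKI(IS)))
  [6] S(SK(SK))(S(K(IS)(I(IS))))
  [7] S(SK(SK))(S(IS))
  [8] S(SK(SK))(SS)

Answer: normal form = S(SK(SK))(SS)  (in 8 steps)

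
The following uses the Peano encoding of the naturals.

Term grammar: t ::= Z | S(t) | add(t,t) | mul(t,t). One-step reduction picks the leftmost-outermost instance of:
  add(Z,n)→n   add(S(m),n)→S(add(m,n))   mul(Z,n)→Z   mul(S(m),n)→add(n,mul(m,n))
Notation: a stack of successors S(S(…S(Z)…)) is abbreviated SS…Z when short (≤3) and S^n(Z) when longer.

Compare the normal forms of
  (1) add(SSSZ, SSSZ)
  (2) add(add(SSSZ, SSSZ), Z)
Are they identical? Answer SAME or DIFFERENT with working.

Answer: SAME — A ⇓ S^6(Z), B ⇓ S^6(Z)

Working:
Term A:
  start: add(SSSZ, SSSZ)
  [1] S(add(SSZ, SSSZ))
  [2] S(S(add(SZ, SSSZ)))
  [3] S(S(S(add(Z, SSSZ))))
  [4] S^6(Z)

Term B:
  start: add(add(SSSZ, SSSZ), Z)
  [1] add(S(add(SSZ, SSSZ)), Z)
  [2] S(add(add(SSZ, SSSZ), Z))
  [3] S(add(S(add(SZ, SSSZ)), Z))
  [4] S(S(add(add(SZ, SSSZ), Z)))
  [5] S(S(add(S(add(Z, SSSZ)), Z)))
  [6] S(S(S(add(add(Z, SSSZ), Z))))
  [7] S(S(S(add(SSSZ, Z))))
  [8] S(S(S(S(add(SSZ, Z)))))
  [9] S(S(S(S(S(add(SZ, Z))))))
  [10] S(S(S(S(S(S(add(Z, Z)))))))
  [11] S^6(Z)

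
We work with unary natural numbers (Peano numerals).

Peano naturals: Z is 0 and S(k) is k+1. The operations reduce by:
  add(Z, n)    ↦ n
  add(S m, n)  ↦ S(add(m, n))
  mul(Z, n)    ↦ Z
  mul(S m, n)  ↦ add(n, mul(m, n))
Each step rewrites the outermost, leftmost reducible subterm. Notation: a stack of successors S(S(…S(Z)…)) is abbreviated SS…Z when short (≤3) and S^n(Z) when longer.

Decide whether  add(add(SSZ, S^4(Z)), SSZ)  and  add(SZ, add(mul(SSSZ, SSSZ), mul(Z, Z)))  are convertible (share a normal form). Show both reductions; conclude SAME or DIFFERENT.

Term A:
  start: add(add(SSZ, S^4(Z)), SSZ)
  →1  add(S(add(SZ, S^4(Z))), SSZ)
  →2  S(add(add(SZ, S^4(Z)), SSZ))
  →3  S(add(S(add(Z, S^4(Z))), SSZ))
  →4  S(S(add(add(Z, S^4(Z)), SSZ)))
  →5  S(S(add(S^4(Z), SSZ)))
  →6  S(S(S(add(SSSZ, SSZ))))
  →7  S(S(S(S(add(SSZ, SSZ)))))
  →8  S(S(S(S(S(add(SZ, SSZ))))))
  →9  S(S(S(S(S(S(add(Z, SSZ)))))))
  →10  S^8(Z)

Term B:
  start: add(SZ, add(mul(SSSZ, SSSZ), mul(Z, Z)))
  →1  S(add(Z, add(mul(SSSZ, SSSZ), mul(Z, Z))))
  →2  S(add(mul(SSSZ, SSSZ), mul(Z, Z)))
  →3  S(add(add(SSSZ, mul(SSZ, SSSZ)), mul(Z, Z)))
  →4  S(add(S(add(SSZ, mul(SSZ, SSSZ))), mul(Z, Z)))
  →5  S(S(add(add(SSZ, mul(SSZ, SSSZ)), mul(Z, Z))))
  →6  S(S(add(S(add(SZ, mul(SSZ, SSSZ))), mul(Z, Z))))
  →7  S(S(S(add(add(SZ, mul(SSZ, SSSZ)), mul(Z, Z)))))
  →8  S(S(S(add(S(add(Z, mul(SSZ, SSSZ))), mul(Z, Z)))))
  →9  S(S(S(S(add(add(Z, mul(SSZ, SSSZ)), mul(Z, Z))))))
  →10  S(S(S(S(add(mul(SSZ, SSSZ), mul(Z, Z))))))
  →11  S(S(S(S(add(add(SSSZ, mul(SZ, SSSZ)), mul(Z, Z))))))
  →12  S(S(S(S(add(S(add(SSZ, mul(SZ, SSSZ))), mul(Z, Z))))))
  →13  S(S(S(S(S(add(add(SSZ, mul(SZ, SSSZ)), mul(Z, Z)))))))
  →14  S(S(S(S(S(add(S(add(SZ, mul(SZ, SSSZ))), mul(Z, Z)))))))
  →15  S(S(S(S(S(S(add(add(SZ, mul(SZ, SSSZ)), mul(Z, Z))))))))
  →16  S(S(S(S(S(S(add(S(add(Z, mul(SZ, SSSZ))), mul(Z, Z))))))))
  →17  S(S(S(S(S(S(S(add(add(Z, mul(SZ, SSSZ)), mul(Z, Z)))))))))
  →18  S(S(S(S(S(S(S(add(mul(SZ, SSSZ), mul(Z, Z)))))))))
  →19  S(S(S(S(S(S(S(add(add(SSSZ, mul(Z, SSSZ)), mul(Z, Z)))))))))
  →20  S(S(S(S(S(S(S(add(S(add(SSZ, mul(Z, SSSZ))), mul(Z, Z)))))))))
  →21  S(S(S(S(S(S(S(S(add(add(SSZ, mul(Z, SSSZ)), mul(Z, Z))))))))))
  →22  S(S(S(S(S(S(S(S(add(S(add(SZ, mul(Z, SSSZ))), mul(Z, Z))))))))))
  →23  S(S(S(S(S(S(S(S(S(add(add(SZ, mul(Z, SSSZ)), mul(Z, Z)))))))))))
  →24  S(S(S(S(S(S(S(S(S(add(S(add(Z, mul(Z, SSSZ))), mul(Z, Z)))))))))))
  →25  S(S(S(S(S(S(S(S(S(S(add(add(Z, mul(Z, SSSZ)), mul(Z, Z))))))))))))
  →26  S(S(S(S(S(S(S(S(S(S(add(mul(Z, SSSZ), mul(Z, Z))))))))))))
  →27  S(S(S(S(S(S(S(S(S(S(add(Z, mul(Z, Z))))))))))))
  →28  S(S(S(S(S(S(S(S(S(S(mul(Z, Z)))))))))))
  →29  S^10(Z)

Answer: DIFFERENT — A ⇓ S^8(Z), B ⇓ S^10(Z)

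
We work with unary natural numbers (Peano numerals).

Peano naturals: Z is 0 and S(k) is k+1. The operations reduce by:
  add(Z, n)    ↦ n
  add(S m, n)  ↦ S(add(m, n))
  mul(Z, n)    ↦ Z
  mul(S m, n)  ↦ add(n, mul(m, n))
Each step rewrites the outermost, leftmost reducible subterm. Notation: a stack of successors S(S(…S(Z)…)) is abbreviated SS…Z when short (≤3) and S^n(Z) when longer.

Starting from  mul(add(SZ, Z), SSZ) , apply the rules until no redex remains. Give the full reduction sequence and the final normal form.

Answer: normal form = SSZ  (in 7 steps)

Reduction:
  start: mul(add(SZ, Z), SSZ)
  [1] mul(S(add(Z, Z)), SSZ)
  [2] add(SSZ, mul(add(Z, Z), SSZ))
  [3] S(add(SZ, mul(add(Z, Z), SSZ)))
  [4] S(S(add(Z, mul(add(Z, Z), SSZ))))
  [5] S(S(mul(add(Z, Z), SSZ)))
  [6] S(S(mul(Z, SSZ)))
  [7] SSZ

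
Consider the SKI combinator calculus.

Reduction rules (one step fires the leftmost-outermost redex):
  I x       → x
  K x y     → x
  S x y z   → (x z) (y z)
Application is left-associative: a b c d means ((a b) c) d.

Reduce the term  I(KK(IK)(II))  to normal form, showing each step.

Answer: normal form = KI  (in 3 steps)

Working:
  start: I(KK(IK)(II))
  →1  KK(IK)(II)
  →2  K(II)
  →3  KI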